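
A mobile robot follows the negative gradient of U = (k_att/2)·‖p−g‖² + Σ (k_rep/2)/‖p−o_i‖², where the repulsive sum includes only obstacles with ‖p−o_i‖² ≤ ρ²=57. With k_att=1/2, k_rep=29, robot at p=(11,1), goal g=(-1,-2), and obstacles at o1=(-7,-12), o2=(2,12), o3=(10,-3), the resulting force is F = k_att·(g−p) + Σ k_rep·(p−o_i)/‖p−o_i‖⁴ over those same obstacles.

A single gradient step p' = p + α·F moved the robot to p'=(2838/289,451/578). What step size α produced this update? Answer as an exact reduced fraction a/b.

F_att = 1/2·(g−p) = 1/2·(-12,-3) = (-6.0000,-1.5000)
o1: d²=493 > ρ²=57 → inactive
o2: d²=202 > ρ²=57 → inactive
o3: d²=17 ≤ ρ²=57; F_rep = 29·(1,4)/17² = (0.1003,0.4014)
F = F_att + ΣF_rep = (-5.8997,-1.0986)
Δp = p'−p = (-1.1799,-0.2197); α = Δx/Fx = (-341/289) / (-1705/289) = 1/5
check: Δy/Fy = (-127/578) / (-635/578) = 1/5 ✓

α = 1/5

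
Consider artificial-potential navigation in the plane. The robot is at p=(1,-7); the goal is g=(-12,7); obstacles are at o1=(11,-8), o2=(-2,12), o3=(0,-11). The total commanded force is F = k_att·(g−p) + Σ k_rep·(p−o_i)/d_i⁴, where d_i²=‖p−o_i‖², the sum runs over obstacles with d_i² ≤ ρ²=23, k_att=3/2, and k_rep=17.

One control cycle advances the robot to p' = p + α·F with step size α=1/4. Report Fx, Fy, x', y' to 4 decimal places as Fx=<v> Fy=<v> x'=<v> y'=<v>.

F_att = 3/2·(g−p) = 3/2·(-13,14) = (-19.5000,21.0000)
o1: d²=101 > ρ²=23 → inactive
o2: d²=370 > ρ²=23 → inactive
o3: d²=17 ≤ ρ²=23; F_rep = 17·(1,4)/17² = (0.0588,0.2353)
F = F_att + ΣF_rep = (-19.4412,21.2353)
p' = p + 1/4·F = (-3.8603,-1.6912)

Fx=-19.4412 Fy=21.2353 x'=-3.8603 y'=-1.6912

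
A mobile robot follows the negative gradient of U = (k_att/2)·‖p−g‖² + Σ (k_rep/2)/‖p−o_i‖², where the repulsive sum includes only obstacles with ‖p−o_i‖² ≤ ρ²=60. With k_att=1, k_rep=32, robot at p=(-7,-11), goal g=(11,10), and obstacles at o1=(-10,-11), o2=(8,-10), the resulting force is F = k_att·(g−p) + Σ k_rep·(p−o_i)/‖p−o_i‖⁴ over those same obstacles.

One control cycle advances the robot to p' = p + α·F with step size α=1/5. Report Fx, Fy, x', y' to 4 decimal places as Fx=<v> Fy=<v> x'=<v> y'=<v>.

F_att = 1·(g−p) = 1·(18,21) = (18.0000,21.0000)
o1: d²=9 ≤ ρ²=60; F_rep = 32·(3,0)/9² = (1.1852,0.0000)
o2: d²=226 > ρ²=60 → inactive
F = F_att + ΣF_rep = (19.1852,21.0000)
p' = p + 1/5·F = (-3.1630,-6.8000)

Fx=19.1852 Fy=21.0000 x'=-3.1630 y'=-6.8000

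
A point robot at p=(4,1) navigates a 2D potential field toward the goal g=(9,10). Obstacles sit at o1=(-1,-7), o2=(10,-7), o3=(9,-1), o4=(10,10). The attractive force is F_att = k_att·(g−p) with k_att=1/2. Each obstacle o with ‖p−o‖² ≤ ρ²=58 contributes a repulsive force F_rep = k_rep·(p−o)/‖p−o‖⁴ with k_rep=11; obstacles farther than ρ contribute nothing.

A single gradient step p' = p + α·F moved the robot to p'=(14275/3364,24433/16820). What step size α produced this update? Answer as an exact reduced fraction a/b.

α = 1/10

F_att = 1/2·(g−p) = 1/2·(5,9) = (2.5000,4.5000)
o1: d²=89 > ρ²=58 → inactive
o2: d²=100 > ρ²=58 → inactive
o3: d²=29 ≤ ρ²=58; F_rep = 11·(-5,2)/29² = (-0.0654,0.0262)
o4: d²=117 > ρ²=58 → inactive
F = F_att + ΣF_rep = (2.4346,4.5262)
Δp = p'−p = (0.2435,0.4526); α = Δx/Fx = (819/3364) / (4095/1682) = 1/10
check: Δy/Fy = (7613/16820) / (7613/1682) = 1/10 ✓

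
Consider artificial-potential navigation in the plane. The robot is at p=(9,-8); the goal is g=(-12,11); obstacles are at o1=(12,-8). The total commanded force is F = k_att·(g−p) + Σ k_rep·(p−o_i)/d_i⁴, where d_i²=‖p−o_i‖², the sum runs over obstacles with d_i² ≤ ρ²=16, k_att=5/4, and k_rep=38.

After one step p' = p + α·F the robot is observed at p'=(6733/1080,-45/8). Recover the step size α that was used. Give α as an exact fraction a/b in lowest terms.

F_att = 5/4·(g−p) = 5/4·(-21,19) = (-26.2500,23.7500)
o1: d²=9 ≤ ρ²=16; F_rep = 38·(-3,0)/9² = (-1.4074,0.0000)
F = F_att + ΣF_rep = (-27.6574,23.7500)
Δp = p'−p = (-2.7657,2.3750); α = Δx/Fx = (-2987/1080) / (-2987/108) = 1/10
check: Δy/Fy = (19/8) / (95/4) = 1/10 ✓

α = 1/10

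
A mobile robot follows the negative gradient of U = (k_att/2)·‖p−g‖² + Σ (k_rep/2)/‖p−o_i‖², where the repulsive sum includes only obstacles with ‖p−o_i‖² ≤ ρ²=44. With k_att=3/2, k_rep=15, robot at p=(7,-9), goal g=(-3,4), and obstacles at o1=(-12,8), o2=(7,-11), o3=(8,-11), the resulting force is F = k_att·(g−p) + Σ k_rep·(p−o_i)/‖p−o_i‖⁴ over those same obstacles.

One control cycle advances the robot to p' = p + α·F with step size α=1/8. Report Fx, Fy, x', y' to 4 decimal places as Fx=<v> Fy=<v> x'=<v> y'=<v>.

Fx=-15.6000 Fy=22.5750 x'=5.0500 y'=-6.1781

F_att = 3/2·(g−p) = 3/2·(-10,13) = (-15.0000,19.5000)
o1: d²=650 > ρ²=44 → inactive
o2: d²=4 ≤ ρ²=44; F_rep = 15·(0,2)/4² = (0.0000,1.8750)
o3: d²=5 ≤ ρ²=44; F_rep = 15·(-1,2)/5² = (-0.6000,1.2000)
F = F_att + ΣF_rep = (-15.6000,22.5750)
p' = p + 1/8·F = (5.0500,-6.1781)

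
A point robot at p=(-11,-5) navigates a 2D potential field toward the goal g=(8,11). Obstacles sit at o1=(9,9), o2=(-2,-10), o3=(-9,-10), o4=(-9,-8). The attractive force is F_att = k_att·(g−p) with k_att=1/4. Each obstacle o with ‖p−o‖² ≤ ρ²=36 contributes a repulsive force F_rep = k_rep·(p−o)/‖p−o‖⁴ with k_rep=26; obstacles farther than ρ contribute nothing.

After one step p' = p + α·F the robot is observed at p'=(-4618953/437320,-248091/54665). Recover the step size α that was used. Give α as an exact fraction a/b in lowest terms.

α = 1/10

F_att = 1/4·(g−p) = 1/4·(19,16) = (4.7500,4.0000)
o1: d²=596 > ρ²=36 → inactive
o2: d²=106 > ρ²=36 → inactive
o3: d²=29 ≤ ρ²=36; F_rep = 26·(-2,5)/29² = (-0.0618,0.1546)
o4: d²=13 ≤ ρ²=36; F_rep = 26·(-2,3)/13² = (-0.3077,0.4615)
F = F_att + ΣF_rep = (4.3805,4.6161)
Δp = p'−p = (0.4380,0.4616); α = Δx/Fx = (191567/437320) / (191567/43732) = 1/10
check: Δy/Fy = (25234/54665) / (50468/10933) = 1/10 ✓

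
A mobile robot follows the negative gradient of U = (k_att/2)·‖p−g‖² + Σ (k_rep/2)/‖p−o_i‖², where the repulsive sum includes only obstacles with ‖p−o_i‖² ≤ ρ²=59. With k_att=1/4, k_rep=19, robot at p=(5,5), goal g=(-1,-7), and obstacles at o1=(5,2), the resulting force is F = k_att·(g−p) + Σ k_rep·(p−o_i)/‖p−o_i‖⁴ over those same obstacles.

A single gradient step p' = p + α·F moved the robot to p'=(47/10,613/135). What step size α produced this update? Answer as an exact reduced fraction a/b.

α = 1/5

F_att = 1/4·(g−p) = 1/4·(-6,-12) = (-1.5000,-3.0000)
o1: d²=9 ≤ ρ²=59; F_rep = 19·(0,3)/9² = (0.0000,0.7037)
F = F_att + ΣF_rep = (-1.5000,-2.2963)
Δp = p'−p = (-0.3000,-0.4593); α = Δx/Fx = (-3/10) / (-3/2) = 1/5
check: Δy/Fy = (-62/135) / (-62/27) = 1/5 ✓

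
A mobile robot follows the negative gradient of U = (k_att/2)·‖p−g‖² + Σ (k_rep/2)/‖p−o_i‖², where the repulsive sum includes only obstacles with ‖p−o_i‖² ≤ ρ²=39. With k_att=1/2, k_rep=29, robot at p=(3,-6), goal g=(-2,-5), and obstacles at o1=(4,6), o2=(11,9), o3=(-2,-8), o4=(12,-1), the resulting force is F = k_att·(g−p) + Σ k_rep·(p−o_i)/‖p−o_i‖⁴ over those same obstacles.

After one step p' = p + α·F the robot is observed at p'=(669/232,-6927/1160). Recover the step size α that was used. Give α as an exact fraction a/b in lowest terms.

α = 1/20

F_att = 1/2·(g−p) = 1/2·(-5,1) = (-2.5000,0.5000)
o1: d²=145 > ρ²=39 → inactive
o2: d²=289 > ρ²=39 → inactive
o3: d²=29 ≤ ρ²=39; F_rep = 29·(5,2)/29² = (0.1724,0.0690)
o4: d²=106 > ρ²=39 → inactive
F = F_att + ΣF_rep = (-2.3276,0.5690)
Δp = p'−p = (-0.1164,0.0284); α = Δx/Fx = (-27/232) / (-135/58) = 1/20
check: Δy/Fy = (33/1160) / (33/58) = 1/20 ✓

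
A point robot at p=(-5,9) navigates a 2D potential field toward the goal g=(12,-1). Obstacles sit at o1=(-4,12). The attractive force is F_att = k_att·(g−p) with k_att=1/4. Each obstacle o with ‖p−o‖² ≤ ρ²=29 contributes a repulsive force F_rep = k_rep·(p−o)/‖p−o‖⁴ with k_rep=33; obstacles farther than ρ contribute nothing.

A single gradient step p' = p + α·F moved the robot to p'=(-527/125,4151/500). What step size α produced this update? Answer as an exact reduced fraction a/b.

α = 1/5

F_att = 1/4·(g−p) = 1/4·(17,-10) = (4.2500,-2.5000)
o1: d²=10 ≤ ρ²=29; F_rep = 33·(-1,-3)/10² = (-0.3300,-0.9900)
F = F_att + ΣF_rep = (3.9200,-3.4900)
Δp = p'−p = (0.7840,-0.6980); α = Δx/Fx = (98/125) / (98/25) = 1/5
check: Δy/Fy = (-349/500) / (-349/100) = 1/5 ✓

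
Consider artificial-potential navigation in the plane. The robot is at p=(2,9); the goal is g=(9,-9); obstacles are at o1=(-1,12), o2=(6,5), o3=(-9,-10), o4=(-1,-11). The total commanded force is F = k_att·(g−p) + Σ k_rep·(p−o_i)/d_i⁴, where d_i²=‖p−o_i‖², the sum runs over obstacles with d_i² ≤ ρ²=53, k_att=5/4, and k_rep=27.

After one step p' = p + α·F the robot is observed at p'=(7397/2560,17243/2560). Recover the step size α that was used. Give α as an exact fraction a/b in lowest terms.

F_att = 5/4·(g−p) = 5/4·(7,-18) = (8.7500,-22.5000)
o1: d²=18 ≤ ρ²=53; F_rep = 27·(3,-3)/18² = (0.2500,-0.2500)
o2: d²=32 ≤ ρ²=53; F_rep = 27·(-4,4)/32² = (-0.1055,0.1055)
o3: d²=482 > ρ²=53 → inactive
o4: d²=409 > ρ²=53 → inactive
F = F_att + ΣF_rep = (8.8945,-22.6445)
Δp = p'−p = (0.8895,-2.2645); α = Δx/Fx = (2277/2560) / (2277/256) = 1/10
check: Δy/Fy = (-5797/2560) / (-5797/256) = 1/10 ✓

α = 1/10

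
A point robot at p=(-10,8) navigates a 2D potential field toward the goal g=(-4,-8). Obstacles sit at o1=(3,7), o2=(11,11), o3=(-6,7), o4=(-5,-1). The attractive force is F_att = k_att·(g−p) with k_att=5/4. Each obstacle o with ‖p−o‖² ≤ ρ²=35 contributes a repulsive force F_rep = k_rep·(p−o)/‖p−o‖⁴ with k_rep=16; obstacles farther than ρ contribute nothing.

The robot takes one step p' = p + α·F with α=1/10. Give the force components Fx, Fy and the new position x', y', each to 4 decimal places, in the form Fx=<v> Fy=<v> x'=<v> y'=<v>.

Fx=7.2785 Fy=-19.9446 x'=-9.2721 y'=6.0055

F_att = 5/4·(g−p) = 5/4·(6,-16) = (7.5000,-20.0000)
o1: d²=170 > ρ²=35 → inactive
o2: d²=450 > ρ²=35 → inactive
o3: d²=17 ≤ ρ²=35; F_rep = 16·(-4,1)/17² = (-0.2215,0.0554)
o4: d²=106 > ρ²=35 → inactive
F = F_att + ΣF_rep = (7.2785,-19.9446)
p' = p + 1/10·F = (-9.2721,6.0055)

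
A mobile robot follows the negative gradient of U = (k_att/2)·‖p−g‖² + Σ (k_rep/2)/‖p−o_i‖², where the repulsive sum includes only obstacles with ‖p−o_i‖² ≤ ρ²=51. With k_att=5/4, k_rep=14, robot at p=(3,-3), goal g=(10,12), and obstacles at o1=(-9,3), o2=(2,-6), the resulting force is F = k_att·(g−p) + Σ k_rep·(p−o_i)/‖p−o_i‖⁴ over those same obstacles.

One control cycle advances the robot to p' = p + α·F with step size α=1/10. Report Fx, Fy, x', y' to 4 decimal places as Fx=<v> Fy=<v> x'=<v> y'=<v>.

F_att = 5/4·(g−p) = 5/4·(7,15) = (8.7500,18.7500)
o1: d²=180 > ρ²=51 → inactive
o2: d²=10 ≤ ρ²=51; F_rep = 14·(1,3)/10² = (0.1400,0.4200)
F = F_att + ΣF_rep = (8.8900,19.1700)
p' = p + 1/10·F = (3.8890,-1.0830)

Fx=8.8900 Fy=19.1700 x'=3.8890 y'=-1.0830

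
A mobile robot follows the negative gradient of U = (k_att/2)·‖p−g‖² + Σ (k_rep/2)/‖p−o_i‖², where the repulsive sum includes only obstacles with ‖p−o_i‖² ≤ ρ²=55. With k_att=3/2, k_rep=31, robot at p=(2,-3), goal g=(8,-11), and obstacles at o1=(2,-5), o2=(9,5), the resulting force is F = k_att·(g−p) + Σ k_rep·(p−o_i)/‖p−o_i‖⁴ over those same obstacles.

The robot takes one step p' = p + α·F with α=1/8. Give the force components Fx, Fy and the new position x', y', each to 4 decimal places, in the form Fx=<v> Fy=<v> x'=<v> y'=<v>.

F_att = 3/2·(g−p) = 3/2·(6,-8) = (9.0000,-12.0000)
o1: d²=4 ≤ ρ²=55; F_rep = 31·(0,2)/4² = (0.0000,3.8750)
o2: d²=113 > ρ²=55 → inactive
F = F_att + ΣF_rep = (9.0000,-8.1250)
p' = p + 1/8·F = (3.1250,-4.0156)

Fx=9.0000 Fy=-8.1250 x'=3.1250 y'=-4.0156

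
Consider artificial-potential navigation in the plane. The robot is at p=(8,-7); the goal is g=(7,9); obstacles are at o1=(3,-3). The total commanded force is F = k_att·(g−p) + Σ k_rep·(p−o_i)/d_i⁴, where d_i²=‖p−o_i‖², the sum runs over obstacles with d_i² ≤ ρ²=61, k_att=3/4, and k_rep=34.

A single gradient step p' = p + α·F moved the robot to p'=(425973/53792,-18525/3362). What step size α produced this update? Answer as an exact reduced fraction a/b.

F_att = 3/4·(g−p) = 3/4·(-1,16) = (-0.7500,12.0000)
o1: d²=41 ≤ ρ²=61; F_rep = 34·(5,-4)/41² = (0.1011,-0.0809)
F = F_att + ΣF_rep = (-0.6489,11.9191)
Δp = p'−p = (-0.0811,1.4899); α = Δx/Fx = (-4363/53792) / (-4363/6724) = 1/8
check: Δy/Fy = (5009/3362) / (20036/1681) = 1/8 ✓

α = 1/8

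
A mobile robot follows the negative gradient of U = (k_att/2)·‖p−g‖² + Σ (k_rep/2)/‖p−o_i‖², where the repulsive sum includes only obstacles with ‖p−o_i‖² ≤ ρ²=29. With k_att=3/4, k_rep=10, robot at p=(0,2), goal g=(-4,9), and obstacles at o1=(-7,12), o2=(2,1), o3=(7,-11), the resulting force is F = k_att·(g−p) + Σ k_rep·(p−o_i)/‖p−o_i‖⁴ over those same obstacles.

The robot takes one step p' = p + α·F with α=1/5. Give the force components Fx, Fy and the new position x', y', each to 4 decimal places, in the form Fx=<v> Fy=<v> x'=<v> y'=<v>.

Fx=-3.8000 Fy=5.6500 x'=-0.7600 y'=3.1300

F_att = 3/4·(g−p) = 3/4·(-4,7) = (-3.0000,5.2500)
o1: d²=149 > ρ²=29 → inactive
o2: d²=5 ≤ ρ²=29; F_rep = 10·(-2,1)/5² = (-0.8000,0.4000)
o3: d²=218 > ρ²=29 → inactive
F = F_att + ΣF_rep = (-3.8000,5.6500)
p' = p + 1/5·F = (-0.7600,3.1300)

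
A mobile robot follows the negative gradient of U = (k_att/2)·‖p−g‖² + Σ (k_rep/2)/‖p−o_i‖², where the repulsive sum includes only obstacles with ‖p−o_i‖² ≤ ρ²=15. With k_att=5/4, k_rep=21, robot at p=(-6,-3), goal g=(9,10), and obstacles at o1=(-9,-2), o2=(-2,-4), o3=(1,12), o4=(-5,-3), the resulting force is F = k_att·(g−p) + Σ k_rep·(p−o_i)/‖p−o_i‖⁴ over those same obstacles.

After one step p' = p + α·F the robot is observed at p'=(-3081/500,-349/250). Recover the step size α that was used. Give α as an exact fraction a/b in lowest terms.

F_att = 5/4·(g−p) = 5/4·(15,13) = (18.7500,16.2500)
o1: d²=10 ≤ ρ²=15; F_rep = 21·(3,-1)/10² = (0.6300,-0.2100)
o2: d²=17 > ρ²=15 → inactive
o3: d²=274 > ρ²=15 → inactive
o4: d²=1 ≤ ρ²=15; F_rep = 21·(-1,0)/1² = (-21.0000,0.0000)
F = F_att + ΣF_rep = (-1.6200,16.0400)
Δp = p'−p = (-0.1620,1.6040); α = Δx/Fx = (-81/500) / (-81/50) = 1/10
check: Δy/Fy = (401/250) / (401/25) = 1/10 ✓

α = 1/10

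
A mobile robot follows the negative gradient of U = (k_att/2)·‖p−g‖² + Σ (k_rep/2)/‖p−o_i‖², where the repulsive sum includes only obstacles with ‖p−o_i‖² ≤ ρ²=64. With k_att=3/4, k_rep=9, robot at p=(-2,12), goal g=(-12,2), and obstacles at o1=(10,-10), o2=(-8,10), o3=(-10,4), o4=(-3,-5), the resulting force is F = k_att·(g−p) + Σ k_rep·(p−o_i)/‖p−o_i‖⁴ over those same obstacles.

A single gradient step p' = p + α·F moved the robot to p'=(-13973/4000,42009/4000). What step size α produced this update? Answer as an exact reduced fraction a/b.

F_att = 3/4·(g−p) = 3/4·(-10,-10) = (-7.5000,-7.5000)
o1: d²=628 > ρ²=64 → inactive
o2: d²=40 ≤ ρ²=64; F_rep = 9·(6,2)/40² = (0.0338,0.0112)
o3: d²=128 > ρ²=64 → inactive
o4: d²=290 > ρ²=64 → inactive
F = F_att + ΣF_rep = (-7.4662,-7.4887)
Δp = p'−p = (-1.4932,-1.4977); α = Δx/Fx = (-5973/4000) / (-5973/800) = 1/5
check: Δy/Fy = (-5991/4000) / (-5991/800) = 1/5 ✓

α = 1/5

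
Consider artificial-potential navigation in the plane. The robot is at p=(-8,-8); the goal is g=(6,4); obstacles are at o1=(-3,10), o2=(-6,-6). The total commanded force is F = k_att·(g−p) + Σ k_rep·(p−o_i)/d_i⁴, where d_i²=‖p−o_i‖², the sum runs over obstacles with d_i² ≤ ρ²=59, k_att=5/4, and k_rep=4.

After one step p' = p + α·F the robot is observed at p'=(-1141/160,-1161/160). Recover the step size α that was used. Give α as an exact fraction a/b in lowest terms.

F_att = 5/4·(g−p) = 5/4·(14,12) = (17.5000,15.0000)
o1: d²=349 > ρ²=59 → inactive
o2: d²=8 ≤ ρ²=59; F_rep = 4·(-2,-2)/8² = (-0.1250,-0.1250)
F = F_att + ΣF_rep = (17.3750,14.8750)
Δp = p'−p = (0.8688,0.7438); α = Δx/Fx = (139/160) / (139/8) = 1/20
check: Δy/Fy = (119/160) / (119/8) = 1/20 ✓

α = 1/20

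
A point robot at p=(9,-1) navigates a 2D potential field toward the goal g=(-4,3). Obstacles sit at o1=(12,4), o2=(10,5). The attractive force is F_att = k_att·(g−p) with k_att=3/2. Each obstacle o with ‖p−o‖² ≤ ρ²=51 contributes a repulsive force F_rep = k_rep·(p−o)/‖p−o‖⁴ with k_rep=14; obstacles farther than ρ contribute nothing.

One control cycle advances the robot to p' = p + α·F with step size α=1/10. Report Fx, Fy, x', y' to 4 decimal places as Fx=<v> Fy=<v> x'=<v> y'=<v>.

F_att = 3/2·(g−p) = 3/2·(-13,4) = (-19.5000,6.0000)
o1: d²=34 ≤ ρ²=51; F_rep = 14·(-3,-5)/34² = (-0.0363,-0.0606)
o2: d²=37 ≤ ρ²=51; F_rep = 14·(-1,-6)/37² = (-0.0102,-0.0614)
F = F_att + ΣF_rep = (-19.5466,5.8781)
p' = p + 1/10·F = (7.0453,-0.4122)

Fx=-19.5466 Fy=5.8781 x'=7.0453 y'=-0.4122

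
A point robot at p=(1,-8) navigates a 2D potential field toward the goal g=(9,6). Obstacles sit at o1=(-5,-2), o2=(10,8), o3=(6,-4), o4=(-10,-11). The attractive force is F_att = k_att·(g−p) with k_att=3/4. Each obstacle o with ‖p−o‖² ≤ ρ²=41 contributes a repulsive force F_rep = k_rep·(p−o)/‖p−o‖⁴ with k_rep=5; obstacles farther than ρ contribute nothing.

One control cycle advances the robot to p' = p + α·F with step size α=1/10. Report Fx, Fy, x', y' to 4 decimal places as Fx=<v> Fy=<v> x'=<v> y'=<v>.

F_att = 3/4·(g−p) = 3/4·(8,14) = (6.0000,10.5000)
o1: d²=72 > ρ²=41 → inactive
o2: d²=337 > ρ²=41 → inactive
o3: d²=41 ≤ ρ²=41; F_rep = 5·(-5,-4)/41² = (-0.0149,-0.0119)
o4: d²=130 > ρ²=41 → inactive
F = F_att + ΣF_rep = (5.9851,10.4881)
p' = p + 1/10·F = (1.5985,-6.9512)

Fx=5.9851 Fy=10.4881 x'=1.5985 y'=-6.9512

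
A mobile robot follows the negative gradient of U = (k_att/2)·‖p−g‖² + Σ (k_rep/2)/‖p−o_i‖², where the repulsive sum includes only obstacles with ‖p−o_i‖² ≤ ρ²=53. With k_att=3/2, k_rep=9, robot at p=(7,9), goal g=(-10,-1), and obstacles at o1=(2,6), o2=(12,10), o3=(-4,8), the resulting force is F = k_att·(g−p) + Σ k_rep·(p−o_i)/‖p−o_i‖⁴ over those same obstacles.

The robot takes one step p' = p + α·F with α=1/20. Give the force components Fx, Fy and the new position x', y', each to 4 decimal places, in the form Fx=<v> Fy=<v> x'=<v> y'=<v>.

F_att = 3/2·(g−p) = 3/2·(-17,-10) = (-25.5000,-15.0000)
o1: d²=34 ≤ ρ²=53; F_rep = 9·(5,3)/34² = (0.0389,0.0234)
o2: d²=26 ≤ ρ²=53; F_rep = 9·(-5,-1)/26² = (-0.0666,-0.0133)
o3: d²=122 > ρ²=53 → inactive
F = F_att + ΣF_rep = (-25.5276,-14.9900)
p' = p + 1/20·F = (5.7236,8.2505)

Fx=-25.5276 Fy=-14.9900 x'=5.7236 y'=8.2505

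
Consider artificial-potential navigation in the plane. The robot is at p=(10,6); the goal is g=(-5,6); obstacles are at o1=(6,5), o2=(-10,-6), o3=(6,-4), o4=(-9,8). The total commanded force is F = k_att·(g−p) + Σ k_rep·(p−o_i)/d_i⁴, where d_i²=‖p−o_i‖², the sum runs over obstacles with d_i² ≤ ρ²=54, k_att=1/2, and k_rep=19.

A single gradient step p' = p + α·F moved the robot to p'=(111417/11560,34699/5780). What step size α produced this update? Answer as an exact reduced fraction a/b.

F_att = 1/2·(g−p) = 1/2·(-15,0) = (-7.5000,0.0000)
o1: d²=17 ≤ ρ²=54; F_rep = 19·(4,1)/17² = (0.2630,0.0657)
o2: d²=544 > ρ²=54 → inactive
o3: d²=116 > ρ²=54 → inactive
o4: d²=365 > ρ²=54 → inactive
F = F_att + ΣF_rep = (-7.2370,0.0657)
Δp = p'−p = (-0.3619,0.0033); α = Δx/Fx = (-4183/11560) / (-4183/578) = 1/20
check: Δy/Fy = (19/5780) / (19/289) = 1/20 ✓

α = 1/20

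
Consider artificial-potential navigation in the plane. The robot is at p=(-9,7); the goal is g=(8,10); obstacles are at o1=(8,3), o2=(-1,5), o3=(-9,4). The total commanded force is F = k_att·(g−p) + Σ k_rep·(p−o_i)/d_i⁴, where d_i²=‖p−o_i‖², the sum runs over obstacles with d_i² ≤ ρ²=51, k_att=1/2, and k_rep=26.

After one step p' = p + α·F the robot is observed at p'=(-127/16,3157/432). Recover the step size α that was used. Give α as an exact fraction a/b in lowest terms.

F_att = 1/2·(g−p) = 1/2·(17,3) = (8.5000,1.5000)
o1: d²=305 > ρ²=51 → inactive
o2: d²=68 > ρ²=51 → inactive
o3: d²=9 ≤ ρ²=51; F_rep = 26·(0,3)/9² = (0.0000,0.9630)
F = F_att + ΣF_rep = (8.5000,2.4630)
Δp = p'−p = (1.0625,0.3079); α = Δx/Fx = (17/16) / (17/2) = 1/8
check: Δy/Fy = (133/432) / (133/54) = 1/8 ✓

α = 1/8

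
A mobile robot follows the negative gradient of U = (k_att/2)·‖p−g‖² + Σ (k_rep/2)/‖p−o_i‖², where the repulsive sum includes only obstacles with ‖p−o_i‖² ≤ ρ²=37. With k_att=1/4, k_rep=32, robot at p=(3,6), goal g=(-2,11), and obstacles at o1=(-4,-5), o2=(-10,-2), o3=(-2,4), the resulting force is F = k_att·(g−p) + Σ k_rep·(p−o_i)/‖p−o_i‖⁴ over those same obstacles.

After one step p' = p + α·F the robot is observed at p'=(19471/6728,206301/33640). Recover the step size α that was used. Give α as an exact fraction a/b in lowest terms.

F_att = 1/4·(g−p) = 1/4·(-5,5) = (-1.2500,1.2500)
o1: d²=170 > ρ²=37 → inactive
o2: d²=233 > ρ²=37 → inactive
o3: d²=29 ≤ ρ²=37; F_rep = 32·(5,2)/29² = (0.1902,0.0761)
F = F_att + ΣF_rep = (-1.0598,1.3261)
Δp = p'−p = (-0.1060,0.1326); α = Δx/Fx = (-713/6728) / (-3565/3364) = 1/10
check: Δy/Fy = (4461/33640) / (4461/3364) = 1/10 ✓

α = 1/10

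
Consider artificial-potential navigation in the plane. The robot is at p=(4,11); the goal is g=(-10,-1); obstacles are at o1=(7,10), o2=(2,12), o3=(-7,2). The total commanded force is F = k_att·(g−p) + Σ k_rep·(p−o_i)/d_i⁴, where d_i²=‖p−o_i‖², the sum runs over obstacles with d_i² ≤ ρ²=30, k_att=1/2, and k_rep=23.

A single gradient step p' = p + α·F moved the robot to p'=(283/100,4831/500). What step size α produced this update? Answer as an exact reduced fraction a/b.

α = 1/5

F_att = 1/2·(g−p) = 1/2·(-14,-12) = (-7.0000,-6.0000)
o1: d²=10 ≤ ρ²=30; F_rep = 23·(-3,1)/10² = (-0.6900,0.2300)
o2: d²=5 ≤ ρ²=30; F_rep = 23·(2,-1)/5² = (1.8400,-0.9200)
o3: d²=202 > ρ²=30 → inactive
F = F_att + ΣF_rep = (-5.8500,-6.6900)
Δp = p'−p = (-1.1700,-1.3380); α = Δx/Fx = (-117/100) / (-117/20) = 1/5
check: Δy/Fy = (-669/500) / (-669/100) = 1/5 ✓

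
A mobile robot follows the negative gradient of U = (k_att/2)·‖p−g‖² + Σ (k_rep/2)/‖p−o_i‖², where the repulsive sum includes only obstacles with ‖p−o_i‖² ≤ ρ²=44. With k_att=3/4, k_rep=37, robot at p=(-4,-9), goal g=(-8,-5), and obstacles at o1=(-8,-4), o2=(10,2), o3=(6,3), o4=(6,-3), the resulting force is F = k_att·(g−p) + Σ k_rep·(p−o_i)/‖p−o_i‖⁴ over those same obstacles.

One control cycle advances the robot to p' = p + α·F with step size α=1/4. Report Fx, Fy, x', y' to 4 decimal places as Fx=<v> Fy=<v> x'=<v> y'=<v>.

F_att = 3/4·(g−p) = 3/4·(-4,4) = (-3.0000,3.0000)
o1: d²=41 ≤ ρ²=44; F_rep = 37·(4,-5)/41² = (0.0880,-0.1101)
o2: d²=317 > ρ²=44 → inactive
o3: d²=244 > ρ²=44 → inactive
o4: d²=136 > ρ²=44 → inactive
F = F_att + ΣF_rep = (-2.9120,2.8899)
p' = p + 1/4·F = (-4.7280,-8.2775)

Fx=-2.9120 Fy=2.8899 x'=-4.7280 y'=-8.2775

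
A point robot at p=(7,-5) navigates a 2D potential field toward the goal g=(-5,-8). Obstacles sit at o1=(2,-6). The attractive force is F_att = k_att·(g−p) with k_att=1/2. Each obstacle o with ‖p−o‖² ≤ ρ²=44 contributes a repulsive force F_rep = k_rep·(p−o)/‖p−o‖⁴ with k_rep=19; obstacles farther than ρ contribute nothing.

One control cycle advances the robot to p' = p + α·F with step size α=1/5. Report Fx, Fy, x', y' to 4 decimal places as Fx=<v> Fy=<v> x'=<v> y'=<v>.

Fx=-5.8595 Fy=-1.4719 x'=5.8281 y'=-5.2944

F_att = 1/2·(g−p) = 1/2·(-12,-3) = (-6.0000,-1.5000)
o1: d²=26 ≤ ρ²=44; F_rep = 19·(5,1)/26² = (0.1405,0.0281)
F = F_att + ΣF_rep = (-5.8595,-1.4719)
p' = p + 1/5·F = (5.8281,-5.2944)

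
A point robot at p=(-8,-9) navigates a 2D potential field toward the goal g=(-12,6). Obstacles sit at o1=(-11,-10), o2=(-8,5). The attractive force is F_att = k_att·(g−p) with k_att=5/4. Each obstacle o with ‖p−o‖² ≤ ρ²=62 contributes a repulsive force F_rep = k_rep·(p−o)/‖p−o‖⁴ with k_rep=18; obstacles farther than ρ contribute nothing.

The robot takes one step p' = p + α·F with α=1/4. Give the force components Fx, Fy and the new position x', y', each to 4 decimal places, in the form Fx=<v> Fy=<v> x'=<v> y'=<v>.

Fx=-4.4600 Fy=18.9300 x'=-9.1150 y'=-4.2675

F_att = 5/4·(g−p) = 5/4·(-4,15) = (-5.0000,18.7500)
o1: d²=10 ≤ ρ²=62; F_rep = 18·(3,1)/10² = (0.5400,0.1800)
o2: d²=196 > ρ²=62 → inactive
F = F_att + ΣF_rep = (-4.4600,18.9300)
p' = p + 1/4·F = (-9.1150,-4.2675)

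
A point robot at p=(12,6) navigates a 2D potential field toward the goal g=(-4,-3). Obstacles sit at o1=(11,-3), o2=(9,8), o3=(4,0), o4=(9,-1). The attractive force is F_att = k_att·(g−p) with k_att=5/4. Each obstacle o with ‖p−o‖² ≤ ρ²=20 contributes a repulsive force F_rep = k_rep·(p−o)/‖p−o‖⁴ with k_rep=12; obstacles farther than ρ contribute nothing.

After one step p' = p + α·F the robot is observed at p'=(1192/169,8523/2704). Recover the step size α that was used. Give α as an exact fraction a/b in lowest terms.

F_att = 5/4·(g−p) = 5/4·(-16,-9) = (-20.0000,-11.2500)
o1: d²=82 > ρ²=20 → inactive
o2: d²=13 ≤ ρ²=20; F_rep = 12·(3,-2)/13² = (0.2130,-0.1420)
o3: d²=100 > ρ²=20 → inactive
o4: d²=58 > ρ²=20 → inactive
F = F_att + ΣF_rep = (-19.7870,-11.3920)
Δp = p'−p = (-4.9467,-2.8480); α = Δx/Fx = (-836/169) / (-3344/169) = 1/4
check: Δy/Fy = (-7701/2704) / (-7701/676) = 1/4 ✓

α = 1/4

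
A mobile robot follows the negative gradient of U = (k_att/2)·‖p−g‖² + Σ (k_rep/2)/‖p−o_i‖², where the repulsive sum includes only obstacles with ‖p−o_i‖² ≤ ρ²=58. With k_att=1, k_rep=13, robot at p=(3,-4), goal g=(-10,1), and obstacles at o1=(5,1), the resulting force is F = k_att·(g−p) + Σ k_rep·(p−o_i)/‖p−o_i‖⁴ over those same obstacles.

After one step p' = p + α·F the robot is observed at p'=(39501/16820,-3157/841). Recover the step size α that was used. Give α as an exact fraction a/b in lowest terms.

α = 1/20

F_att = 1·(g−p) = 1·(-13,5) = (-13.0000,5.0000)
o1: d²=29 ≤ ρ²=58; F_rep = 13·(-2,-5)/29² = (-0.0309,-0.0773)
F = F_att + ΣF_rep = (-13.0309,4.9227)
Δp = p'−p = (-0.6515,0.2461); α = Δx/Fx = (-10959/16820) / (-10959/841) = 1/20
check: Δy/Fy = (207/841) / (4140/841) = 1/20 ✓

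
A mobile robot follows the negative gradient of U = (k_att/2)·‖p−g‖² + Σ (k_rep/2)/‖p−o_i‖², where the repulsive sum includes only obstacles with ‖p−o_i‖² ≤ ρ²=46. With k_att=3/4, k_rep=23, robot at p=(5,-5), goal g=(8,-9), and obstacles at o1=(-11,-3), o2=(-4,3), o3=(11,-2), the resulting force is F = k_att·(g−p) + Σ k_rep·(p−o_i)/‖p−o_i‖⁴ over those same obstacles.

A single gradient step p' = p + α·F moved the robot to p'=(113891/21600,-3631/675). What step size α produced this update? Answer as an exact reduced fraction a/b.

α = 1/8

F_att = 3/4·(g−p) = 3/4·(3,-4) = (2.2500,-3.0000)
o1: d²=260 > ρ²=46 → inactive
o2: d²=145 > ρ²=46 → inactive
o3: d²=45 ≤ ρ²=46; F_rep = 23·(-6,-3)/45² = (-0.0681,-0.0341)
F = F_att + ΣF_rep = (2.1819,-3.0341)
Δp = p'−p = (0.2727,-0.3793); α = Δx/Fx = (5891/21600) / (5891/2700) = 1/8
check: Δy/Fy = (-256/675) / (-2048/675) = 1/8 ✓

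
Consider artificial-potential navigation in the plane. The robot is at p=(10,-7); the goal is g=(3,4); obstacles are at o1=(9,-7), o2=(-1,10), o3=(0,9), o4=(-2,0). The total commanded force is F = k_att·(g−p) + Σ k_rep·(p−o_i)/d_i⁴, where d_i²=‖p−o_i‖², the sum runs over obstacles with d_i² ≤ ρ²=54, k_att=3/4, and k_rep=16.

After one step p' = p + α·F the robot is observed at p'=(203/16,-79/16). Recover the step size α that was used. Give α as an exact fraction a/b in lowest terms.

F_att = 3/4·(g−p) = 3/4·(-7,11) = (-5.2500,8.2500)
o1: d²=1 ≤ ρ²=54; F_rep = 16·(1,0)/1² = (16.0000,0.0000)
o2: d²=410 > ρ²=54 → inactive
o3: d²=356 > ρ²=54 → inactive
o4: d²=193 > ρ²=54 → inactive
F = F_att + ΣF_rep = (10.7500,8.2500)
Δp = p'−p = (2.6875,2.0625); α = Δx/Fx = (43/16) / (43/4) = 1/4
check: Δy/Fy = (33/16) / (33/4) = 1/4 ✓

α = 1/4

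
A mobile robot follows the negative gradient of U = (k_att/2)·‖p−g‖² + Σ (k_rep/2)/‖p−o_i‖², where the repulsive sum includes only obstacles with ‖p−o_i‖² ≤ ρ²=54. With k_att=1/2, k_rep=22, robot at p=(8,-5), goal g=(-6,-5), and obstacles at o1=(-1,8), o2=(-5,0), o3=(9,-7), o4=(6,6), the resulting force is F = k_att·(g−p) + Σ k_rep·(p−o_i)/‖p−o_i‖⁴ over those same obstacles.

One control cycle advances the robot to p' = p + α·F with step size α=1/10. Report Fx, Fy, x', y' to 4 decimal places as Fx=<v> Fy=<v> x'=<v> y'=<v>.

Fx=-7.8800 Fy=1.7600 x'=7.2120 y'=-4.8240

F_att = 1/2·(g−p) = 1/2·(-14,0) = (-7.0000,0.0000)
o1: d²=250 > ρ²=54 → inactive
o2: d²=194 > ρ²=54 → inactive
o3: d²=5 ≤ ρ²=54; F_rep = 22·(-1,2)/5² = (-0.8800,1.7600)
o4: d²=125 > ρ²=54 → inactive
F = F_att + ΣF_rep = (-7.8800,1.7600)
p' = p + 1/10·F = (7.2120,-4.8240)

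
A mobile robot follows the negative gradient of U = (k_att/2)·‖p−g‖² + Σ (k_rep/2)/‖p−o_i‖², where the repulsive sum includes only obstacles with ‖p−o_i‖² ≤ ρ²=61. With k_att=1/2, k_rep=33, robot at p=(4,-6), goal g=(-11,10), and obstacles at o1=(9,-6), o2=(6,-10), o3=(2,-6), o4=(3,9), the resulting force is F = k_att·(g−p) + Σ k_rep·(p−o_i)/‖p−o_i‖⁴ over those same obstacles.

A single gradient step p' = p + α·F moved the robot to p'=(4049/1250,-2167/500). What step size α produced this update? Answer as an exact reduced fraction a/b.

F_att = 1/2·(g−p) = 1/2·(-15,16) = (-7.5000,8.0000)
o1: d²=25 ≤ ρ²=61; F_rep = 33·(-5,0)/25² = (-0.2640,0.0000)
o2: d²=20 ≤ ρ²=61; F_rep = 33·(-2,4)/20² = (-0.1650,0.3300)
o3: d²=4 ≤ ρ²=61; F_rep = 33·(2,0)/4² = (4.1250,0.0000)
o4: d²=226 > ρ²=61 → inactive
F = F_att + ΣF_rep = (-3.8040,8.3300)
Δp = p'−p = (-0.7608,1.6660); α = Δx/Fx = (-951/1250) / (-951/250) = 1/5
check: Δy/Fy = (833/500) / (833/100) = 1/5 ✓

α = 1/5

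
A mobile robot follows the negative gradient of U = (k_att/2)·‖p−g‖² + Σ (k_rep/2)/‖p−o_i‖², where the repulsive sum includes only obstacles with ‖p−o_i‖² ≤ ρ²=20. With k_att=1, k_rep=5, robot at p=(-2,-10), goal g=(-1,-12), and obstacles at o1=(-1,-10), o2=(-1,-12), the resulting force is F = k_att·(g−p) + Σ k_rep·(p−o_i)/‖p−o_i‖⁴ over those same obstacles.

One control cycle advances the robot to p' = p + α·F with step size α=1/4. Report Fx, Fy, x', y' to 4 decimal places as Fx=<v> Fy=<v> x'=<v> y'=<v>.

Fx=-4.2000 Fy=-1.6000 x'=-3.0500 y'=-10.4000

F_att = 1·(g−p) = 1·(1,-2) = (1.0000,-2.0000)
o1: d²=1 ≤ ρ²=20; F_rep = 5·(-1,0)/1² = (-5.0000,0.0000)
o2: d²=5 ≤ ρ²=20; F_rep = 5·(-1,2)/5² = (-0.2000,0.4000)
F = F_att + ΣF_rep = (-4.2000,-1.6000)
p' = p + 1/4·F = (-3.0500,-10.4000)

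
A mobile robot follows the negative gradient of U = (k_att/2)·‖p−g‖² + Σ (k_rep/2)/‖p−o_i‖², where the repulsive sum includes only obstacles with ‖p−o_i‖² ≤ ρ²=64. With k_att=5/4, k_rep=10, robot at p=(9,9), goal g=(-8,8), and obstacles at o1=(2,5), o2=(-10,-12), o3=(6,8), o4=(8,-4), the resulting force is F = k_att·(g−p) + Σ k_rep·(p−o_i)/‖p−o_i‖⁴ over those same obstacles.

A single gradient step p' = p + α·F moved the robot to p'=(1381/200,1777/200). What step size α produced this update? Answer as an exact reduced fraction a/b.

α = 1/10

F_att = 5/4·(g−p) = 5/4·(-17,-1) = (-21.2500,-1.2500)
o1: d²=65 > ρ²=64 → inactive
o2: d²=802 > ρ²=64 → inactive
o3: d²=10 ≤ ρ²=64; F_rep = 10·(3,1)/10² = (0.3000,0.1000)
o4: d²=170 > ρ²=64 → inactive
F = F_att + ΣF_rep = (-20.9500,-1.1500)
Δp = p'−p = (-2.0950,-0.1150); α = Δx/Fx = (-419/200) / (-419/20) = 1/10
check: Δy/Fy = (-23/200) / (-23/20) = 1/10 ✓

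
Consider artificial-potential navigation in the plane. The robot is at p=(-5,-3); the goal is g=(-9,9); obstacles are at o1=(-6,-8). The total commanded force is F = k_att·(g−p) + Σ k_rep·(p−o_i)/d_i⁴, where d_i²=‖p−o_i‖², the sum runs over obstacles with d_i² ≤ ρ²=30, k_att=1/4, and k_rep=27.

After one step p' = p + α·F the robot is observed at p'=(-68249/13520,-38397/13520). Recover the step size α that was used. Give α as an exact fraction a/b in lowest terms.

α = 1/20

F_att = 1/4·(g−p) = 1/4·(-4,12) = (-1.0000,3.0000)
o1: d²=26 ≤ ρ²=30; F_rep = 27·(1,5)/26² = (0.0399,0.1997)
F = F_att + ΣF_rep = (-0.9601,3.1997)
Δp = p'−p = (-0.0480,0.1600); α = Δx/Fx = (-649/13520) / (-649/676) = 1/20
check: Δy/Fy = (2163/13520) / (2163/676) = 1/20 ✓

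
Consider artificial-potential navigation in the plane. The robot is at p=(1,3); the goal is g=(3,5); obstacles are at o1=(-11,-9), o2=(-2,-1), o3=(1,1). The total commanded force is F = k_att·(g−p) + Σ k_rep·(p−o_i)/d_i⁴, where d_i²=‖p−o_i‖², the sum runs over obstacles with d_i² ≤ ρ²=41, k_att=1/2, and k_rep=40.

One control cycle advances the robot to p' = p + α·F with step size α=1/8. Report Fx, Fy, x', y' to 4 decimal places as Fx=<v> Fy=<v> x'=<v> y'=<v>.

Fx=1.1920 Fy=6.2560 x'=1.1490 y'=3.7820

F_att = 1/2·(g−p) = 1/2·(2,2) = (1.0000,1.0000)
o1: d²=288 > ρ²=41 → inactive
o2: d²=25 ≤ ρ²=41; F_rep = 40·(3,4)/25² = (0.1920,0.2560)
o3: d²=4 ≤ ρ²=41; F_rep = 40·(0,2)/4² = (0.0000,5.0000)
F = F_att + ΣF_rep = (1.1920,6.2560)
p' = p + 1/8·F = (1.1490,3.7820)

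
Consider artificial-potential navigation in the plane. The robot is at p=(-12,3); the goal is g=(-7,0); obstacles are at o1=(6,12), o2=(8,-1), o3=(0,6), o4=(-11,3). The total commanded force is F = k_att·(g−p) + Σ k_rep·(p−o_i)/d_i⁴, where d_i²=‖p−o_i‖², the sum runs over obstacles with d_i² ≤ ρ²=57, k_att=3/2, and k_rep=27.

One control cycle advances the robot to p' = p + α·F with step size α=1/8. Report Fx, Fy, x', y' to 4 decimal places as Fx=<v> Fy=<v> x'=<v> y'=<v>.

Fx=-19.5000 Fy=-4.5000 x'=-14.4375 y'=2.4375

F_att = 3/2·(g−p) = 3/2·(5,-3) = (7.5000,-4.5000)
o1: d²=405 > ρ²=57 → inactive
o2: d²=416 > ρ²=57 → inactive
o3: d²=153 > ρ²=57 → inactive
o4: d²=1 ≤ ρ²=57; F_rep = 27·(-1,0)/1² = (-27.0000,0.0000)
F = F_att + ΣF_rep = (-19.5000,-4.5000)
p' = p + 1/8·F = (-14.4375,2.4375)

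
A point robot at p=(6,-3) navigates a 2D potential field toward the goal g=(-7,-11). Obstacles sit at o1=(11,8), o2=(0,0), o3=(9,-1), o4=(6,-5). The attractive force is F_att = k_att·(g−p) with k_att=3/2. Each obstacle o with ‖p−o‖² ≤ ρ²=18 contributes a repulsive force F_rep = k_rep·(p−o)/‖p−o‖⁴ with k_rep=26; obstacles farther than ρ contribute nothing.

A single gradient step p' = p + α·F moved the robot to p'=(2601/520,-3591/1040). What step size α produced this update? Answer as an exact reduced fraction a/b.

α = 1/20

F_att = 3/2·(g−p) = 3/2·(-13,-8) = (-19.5000,-12.0000)
o1: d²=146 > ρ²=18 → inactive
o2: d²=45 > ρ²=18 → inactive
o3: d²=13 ≤ ρ²=18; F_rep = 26·(-3,-2)/13² = (-0.4615,-0.3077)
o4: d²=4 ≤ ρ²=18; F_rep = 26·(0,2)/4² = (0.0000,3.2500)
F = F_att + ΣF_rep = (-19.9615,-9.0577)
Δp = p'−p = (-0.9981,-0.4529); α = Δx/Fx = (-519/520) / (-519/26) = 1/20
check: Δy/Fy = (-471/1040) / (-471/52) = 1/20 ✓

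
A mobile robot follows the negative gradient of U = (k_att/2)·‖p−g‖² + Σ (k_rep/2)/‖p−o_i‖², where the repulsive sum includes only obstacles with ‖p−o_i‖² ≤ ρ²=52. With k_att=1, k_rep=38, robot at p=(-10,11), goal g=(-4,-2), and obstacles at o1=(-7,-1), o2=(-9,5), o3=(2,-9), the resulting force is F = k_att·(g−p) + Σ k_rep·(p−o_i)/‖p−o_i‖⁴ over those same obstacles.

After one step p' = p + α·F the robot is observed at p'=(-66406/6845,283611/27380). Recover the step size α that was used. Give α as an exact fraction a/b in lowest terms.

α = 1/20

F_att = 1·(g−p) = 1·(6,-13) = (6.0000,-13.0000)
o1: d²=153 > ρ²=52 → inactive
o2: d²=37 ≤ ρ²=52; F_rep = 38·(-1,6)/37² = (-0.0278,0.1665)
o3: d²=544 > ρ²=52 → inactive
F = F_att + ΣF_rep = (5.9722,-12.8335)
Δp = p'−p = (0.2986,-0.6417); α = Δx/Fx = (2044/6845) / (8176/1369) = 1/20
check: Δy/Fy = (-17569/27380) / (-17569/1369) = 1/20 ✓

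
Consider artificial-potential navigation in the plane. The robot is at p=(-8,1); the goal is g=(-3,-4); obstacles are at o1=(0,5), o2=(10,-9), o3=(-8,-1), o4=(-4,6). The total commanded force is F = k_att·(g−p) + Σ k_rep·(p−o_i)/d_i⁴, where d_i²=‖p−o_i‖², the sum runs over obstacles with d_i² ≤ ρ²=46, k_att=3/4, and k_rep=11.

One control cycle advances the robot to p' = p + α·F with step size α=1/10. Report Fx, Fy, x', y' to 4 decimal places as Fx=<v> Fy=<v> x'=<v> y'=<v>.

Fx=3.7238 Fy=-2.4077 x'=-7.6276 y'=0.7592

F_att = 3/4·(g−p) = 3/4·(5,-5) = (3.7500,-3.7500)
o1: d²=80 > ρ²=46 → inactive
o2: d²=424 > ρ²=46 → inactive
o3: d²=4 ≤ ρ²=46; F_rep = 11·(0,2)/4² = (0.0000,1.3750)
o4: d²=41 ≤ ρ²=46; F_rep = 11·(-4,-5)/41² = (-0.0262,-0.0327)
F = F_att + ΣF_rep = (3.7238,-2.4077)
p' = p + 1/10·F = (-7.6276,0.7592)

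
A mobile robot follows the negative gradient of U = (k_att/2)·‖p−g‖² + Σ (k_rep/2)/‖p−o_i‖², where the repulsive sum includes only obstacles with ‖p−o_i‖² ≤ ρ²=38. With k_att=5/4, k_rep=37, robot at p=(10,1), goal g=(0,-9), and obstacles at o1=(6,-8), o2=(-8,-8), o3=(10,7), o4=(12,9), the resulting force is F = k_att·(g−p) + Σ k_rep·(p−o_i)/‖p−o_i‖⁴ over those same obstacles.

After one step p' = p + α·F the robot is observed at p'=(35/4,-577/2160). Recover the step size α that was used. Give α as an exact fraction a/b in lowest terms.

F_att = 5/4·(g−p) = 5/4·(-10,-10) = (-12.5000,-12.5000)
o1: d²=97 > ρ²=38 → inactive
o2: d²=405 > ρ²=38 → inactive
o3: d²=36 ≤ ρ²=38; F_rep = 37·(0,-6)/36² = (0.0000,-0.1713)
o4: d²=68 > ρ²=38 → inactive
F = F_att + ΣF_rep = (-12.5000,-12.6713)
Δp = p'−p = (-1.2500,-1.2671); α = Δx/Fx = (-5/4) / (-25/2) = 1/10
check: Δy/Fy = (-2737/2160) / (-2737/216) = 1/10 ✓

α = 1/10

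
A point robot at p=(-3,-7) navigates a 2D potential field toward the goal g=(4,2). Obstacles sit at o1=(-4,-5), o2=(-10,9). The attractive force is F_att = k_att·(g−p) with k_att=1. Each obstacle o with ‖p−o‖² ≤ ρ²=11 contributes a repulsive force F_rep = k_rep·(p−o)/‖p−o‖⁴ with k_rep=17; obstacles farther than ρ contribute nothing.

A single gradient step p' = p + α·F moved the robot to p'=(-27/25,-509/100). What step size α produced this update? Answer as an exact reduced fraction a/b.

α = 1/4

F_att = 1·(g−p) = 1·(7,9) = (7.0000,9.0000)
o1: d²=5 ≤ ρ²=11; F_rep = 17·(1,-2)/5² = (0.6800,-1.3600)
o2: d²=305 > ρ²=11 → inactive
F = F_att + ΣF_rep = (7.6800,7.6400)
Δp = p'−p = (1.9200,1.9100); α = Δx/Fx = (48/25) / (192/25) = 1/4
check: Δy/Fy = (191/100) / (191/25) = 1/4 ✓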